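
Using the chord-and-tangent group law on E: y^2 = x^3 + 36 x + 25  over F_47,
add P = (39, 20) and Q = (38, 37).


P != Q, so use the chord formula.
s = (y2 - y1) / (x2 - x1) = (17) / (46) mod 47 = 30
x3 = s^2 - x1 - x2 mod 47 = 30^2 - 39 - 38 = 24
y3 = s (x1 - x3) - y1 mod 47 = 30 * (39 - 24) - 20 = 7

P + Q = (24, 7)


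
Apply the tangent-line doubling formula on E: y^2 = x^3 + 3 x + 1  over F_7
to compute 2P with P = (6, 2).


Doubling: s = (3 x1^2 + a) / (2 y1)
s = (3*6^2 + 3) / (2*2) mod 7 = 5
x3 = s^2 - 2 x1 mod 7 = 5^2 - 2*6 = 6
y3 = s (x1 - x3) - y1 mod 7 = 5 * (6 - 6) - 2 = 5

2P = (6, 5)


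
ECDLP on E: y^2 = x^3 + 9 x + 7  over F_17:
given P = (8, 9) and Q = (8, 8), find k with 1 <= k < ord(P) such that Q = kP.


Enumerate multiples of P until we hit Q = (8, 8):
  1P = (8, 9)
  2P = (10, 14)
  3P = (1, 0)
  4P = (10, 3)
  5P = (8, 8)
Match found at i = 5.

k = 5


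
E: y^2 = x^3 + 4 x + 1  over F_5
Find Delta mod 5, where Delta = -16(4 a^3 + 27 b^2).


4 a^3 + 27 b^2 = 4*4^3 + 27*1^2 = 256 + 27 = 283
Delta = -16 * (283) = -4528
Delta mod 5 = 2

Delta = 2 (mod 5)


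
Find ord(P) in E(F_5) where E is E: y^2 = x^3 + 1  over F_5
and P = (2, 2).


Compute successive multiples of P until we hit O:
  1P = (2, 2)
  2P = (0, 4)
  3P = (4, 0)
  4P = (0, 1)
  5P = (2, 3)
  6P = O

ord(P) = 6


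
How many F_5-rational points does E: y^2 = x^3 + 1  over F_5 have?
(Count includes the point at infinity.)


For each x in F_5, count y with y^2 = x^3 + 0 x + 1 mod 5:
  x = 0: RHS = 1, y in [1, 4]  -> 2 point(s)
  x = 2: RHS = 4, y in [2, 3]  -> 2 point(s)
  x = 4: RHS = 0, y in [0]  -> 1 point(s)
Affine points: 5. Add the point at infinity: total = 6.

#E(F_5) = 6


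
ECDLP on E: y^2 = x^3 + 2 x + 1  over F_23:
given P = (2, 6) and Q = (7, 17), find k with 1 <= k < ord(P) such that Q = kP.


Enumerate multiples of P until we hit Q = (7, 17):
  1P = (2, 6)
  2P = (21, 14)
  3P = (4, 21)
  4P = (10, 3)
  5P = (0, 22)
  6P = (16, 14)
  7P = (18, 21)
  8P = (9, 9)
  9P = (15, 18)
  10P = (1, 2)
  11P = (13, 19)
  12P = (17, 16)
  13P = (7, 6)
  14P = (14, 17)
  15P = (8, 0)
  16P = (14, 6)
  17P = (7, 17)
Match found at i = 17.

k = 17


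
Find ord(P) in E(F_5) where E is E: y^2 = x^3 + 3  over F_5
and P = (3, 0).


Compute successive multiples of P until we hit O:
  1P = (3, 0)
  2P = O

ord(P) = 2


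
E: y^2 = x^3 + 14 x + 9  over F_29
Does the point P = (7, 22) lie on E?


Check whether y^2 = x^3 + 14 x + 9 (mod 29) for (x, y) = (7, 22).
LHS: y^2 = 22^2 mod 29 = 20
RHS: x^3 + 14 x + 9 = 7^3 + 14*7 + 9 mod 29 = 15
LHS != RHS

No, not on the curve


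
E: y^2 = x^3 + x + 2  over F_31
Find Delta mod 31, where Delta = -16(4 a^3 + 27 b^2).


4 a^3 + 27 b^2 = 4*1^3 + 27*2^2 = 4 + 108 = 112
Delta = -16 * (112) = -1792
Delta mod 31 = 6

Delta = 6 (mod 31)


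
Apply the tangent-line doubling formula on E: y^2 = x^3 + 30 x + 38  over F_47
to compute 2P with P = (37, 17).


Doubling: s = (3 x1^2 + a) / (2 y1)
s = (3*37^2 + 30) / (2*17) mod 47 = 18
x3 = s^2 - 2 x1 mod 47 = 18^2 - 2*37 = 15
y3 = s (x1 - x3) - y1 mod 47 = 18 * (37 - 15) - 17 = 3

2P = (15, 3)


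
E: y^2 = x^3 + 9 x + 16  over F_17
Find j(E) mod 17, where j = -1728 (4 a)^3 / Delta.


Delta = -16(4 a^3 + 27 b^2) mod 17 = 2
-1728 * (4 a)^3 = -1728 * (4*9)^3 mod 17 = 14
j = 14 * 2^(-1) mod 17 = 7

j = 7 (mod 17)


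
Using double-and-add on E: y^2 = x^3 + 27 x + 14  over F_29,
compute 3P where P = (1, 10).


k = 3 = 11_2 (binary, LSB first: 11)
Double-and-add from P = (1, 10):
  bit 0 = 1: acc = O + (1, 10) = (1, 10)
  bit 1 = 1: acc = (1, 10) + (22, 2) = (7, 13)

3P = (7, 13)


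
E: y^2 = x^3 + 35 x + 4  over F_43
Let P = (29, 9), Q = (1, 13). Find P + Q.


P != Q, so use the chord formula.
s = (y2 - y1) / (x2 - x1) = (4) / (15) mod 43 = 6
x3 = s^2 - x1 - x2 mod 43 = 6^2 - 29 - 1 = 6
y3 = s (x1 - x3) - y1 mod 43 = 6 * (29 - 6) - 9 = 0

P + Q = (6, 0)


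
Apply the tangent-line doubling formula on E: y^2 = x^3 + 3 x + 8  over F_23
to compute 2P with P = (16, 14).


Doubling: s = (3 x1^2 + a) / (2 y1)
s = (3*16^2 + 3) / (2*14) mod 23 = 7
x3 = s^2 - 2 x1 mod 23 = 7^2 - 2*16 = 17
y3 = s (x1 - x3) - y1 mod 23 = 7 * (16 - 17) - 14 = 2

2P = (17, 2)


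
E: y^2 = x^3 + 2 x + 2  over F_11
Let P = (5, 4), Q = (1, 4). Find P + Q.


P != Q, so use the chord formula.
s = (y2 - y1) / (x2 - x1) = (0) / (7) mod 11 = 0
x3 = s^2 - x1 - x2 mod 11 = 0^2 - 5 - 1 = 5
y3 = s (x1 - x3) - y1 mod 11 = 0 * (5 - 5) - 4 = 7

P + Q = (5, 7)


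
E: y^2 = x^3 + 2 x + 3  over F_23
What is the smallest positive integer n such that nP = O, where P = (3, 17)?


Compute successive multiples of P until we hit O:
  1P = (3, 17)
  2P = (0, 16)
  3P = (15, 2)
  4P = (8, 18)
  5P = (1, 11)
  6P = (5, 0)
  7P = (1, 12)
  8P = (8, 5)
  ... (continuing to 12P)
  12P = O

ord(P) = 12


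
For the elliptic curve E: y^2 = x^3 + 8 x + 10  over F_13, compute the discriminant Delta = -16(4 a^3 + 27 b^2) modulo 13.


4 a^3 + 27 b^2 = 4*8^3 + 27*10^2 = 2048 + 2700 = 4748
Delta = -16 * (4748) = -75968
Delta mod 13 = 4

Delta = 4 (mod 13)


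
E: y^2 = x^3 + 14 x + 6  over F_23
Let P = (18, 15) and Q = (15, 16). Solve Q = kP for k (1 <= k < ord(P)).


Enumerate multiples of P until we hit Q = (15, 16):
  1P = (18, 15)
  2P = (13, 19)
  3P = (0, 12)
  4P = (21, 19)
  5P = (19, 22)
  6P = (12, 4)
  7P = (20, 12)
  8P = (16, 5)
  9P = (14, 5)
  10P = (3, 11)
  11P = (8, 3)
  12P = (15, 7)
  13P = (15, 16)
Match found at i = 13.

k = 13


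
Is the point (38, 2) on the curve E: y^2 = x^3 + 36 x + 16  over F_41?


Check whether y^2 = x^3 + 36 x + 16 (mod 41) for (x, y) = (38, 2).
LHS: y^2 = 2^2 mod 41 = 4
RHS: x^3 + 36 x + 16 = 38^3 + 36*38 + 16 mod 41 = 4
LHS = RHS

Yes, on the curve


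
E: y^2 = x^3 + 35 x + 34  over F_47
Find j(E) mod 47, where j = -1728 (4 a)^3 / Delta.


Delta = -16(4 a^3 + 27 b^2) mod 47 = 31
-1728 * (4 a)^3 = -1728 * (4*35)^3 mod 47 = 36
j = 36 * 31^(-1) mod 47 = 33

j = 33 (mod 47)


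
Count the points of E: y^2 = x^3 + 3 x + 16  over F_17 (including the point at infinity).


For each x in F_17, count y with y^2 = x^3 + 3 x + 16 mod 17:
  x = 0: RHS = 16, y in [4, 13]  -> 2 point(s)
  x = 2: RHS = 13, y in [8, 9]  -> 2 point(s)
  x = 3: RHS = 1, y in [1, 16]  -> 2 point(s)
  x = 8: RHS = 8, y in [5, 12]  -> 2 point(s)
  x = 10: RHS = 9, y in [3, 14]  -> 2 point(s)
  x = 13: RHS = 8, y in [5, 12]  -> 2 point(s)
  x = 15: RHS = 2, y in [6, 11]  -> 2 point(s)
Affine points: 14. Add the point at infinity: total = 15.

#E(F_17) = 15


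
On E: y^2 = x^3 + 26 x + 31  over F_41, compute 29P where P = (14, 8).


k = 29 = 11101_2 (binary, LSB first: 10111)
Double-and-add from P = (14, 8):
  bit 0 = 1: acc = O + (14, 8) = (14, 8)
  bit 1 = 0: acc unchanged = (14, 8)
  bit 2 = 1: acc = (14, 8) + (27, 11) = (10, 15)
  bit 3 = 1: acc = (10, 15) + (33, 34) = (0, 20)
  bit 4 = 1: acc = (0, 20) + (20, 33) = (0, 21)

29P = (0, 21)


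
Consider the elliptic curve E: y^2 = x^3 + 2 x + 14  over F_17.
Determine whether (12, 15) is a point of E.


Check whether y^2 = x^3 + 2 x + 14 (mod 17) for (x, y) = (12, 15).
LHS: y^2 = 15^2 mod 17 = 4
RHS: x^3 + 2 x + 14 = 12^3 + 2*12 + 14 mod 17 = 15
LHS != RHS

No, not on the curve


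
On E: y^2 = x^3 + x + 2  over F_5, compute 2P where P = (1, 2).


k = 2 = 10_2 (binary, LSB first: 01)
Double-and-add from P = (1, 2):
  bit 0 = 0: acc unchanged = O
  bit 1 = 1: acc = O + (4, 0) = (4, 0)

2P = (4, 0)


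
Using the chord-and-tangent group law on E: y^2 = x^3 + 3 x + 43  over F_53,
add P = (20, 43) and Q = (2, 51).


P != Q, so use the chord formula.
s = (y2 - y1) / (x2 - x1) = (8) / (35) mod 53 = 29
x3 = s^2 - x1 - x2 mod 53 = 29^2 - 20 - 2 = 24
y3 = s (x1 - x3) - y1 mod 53 = 29 * (20 - 24) - 43 = 0

P + Q = (24, 0)


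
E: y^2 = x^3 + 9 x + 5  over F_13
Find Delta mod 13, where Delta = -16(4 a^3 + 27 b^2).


4 a^3 + 27 b^2 = 4*9^3 + 27*5^2 = 2916 + 675 = 3591
Delta = -16 * (3591) = -57456
Delta mod 13 = 4

Delta = 4 (mod 13)


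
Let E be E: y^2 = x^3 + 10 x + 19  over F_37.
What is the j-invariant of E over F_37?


Delta = -16(4 a^3 + 27 b^2) mod 37 = 13
-1728 * (4 a)^3 = -1728 * (4*10)^3 mod 37 = 1
j = 1 * 13^(-1) mod 37 = 20

j = 20 (mod 37)


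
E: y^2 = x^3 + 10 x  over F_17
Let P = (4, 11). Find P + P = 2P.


Doubling: s = (3 x1^2 + a) / (2 y1)
s = (3*4^2 + 10) / (2*11) mod 17 = 15
x3 = s^2 - 2 x1 mod 17 = 15^2 - 2*4 = 13
y3 = s (x1 - x3) - y1 mod 17 = 15 * (4 - 13) - 11 = 7

2P = (13, 7)


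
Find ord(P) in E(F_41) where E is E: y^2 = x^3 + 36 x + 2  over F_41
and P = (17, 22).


Compute successive multiples of P until we hit O:
  1P = (17, 22)
  2P = (39, 39)
  3P = (36, 36)
  4P = (25, 39)
  5P = (8, 33)
  6P = (18, 2)
  7P = (37, 9)
  8P = (7, 33)
  ... (continuing to 22P)
  22P = O

ord(P) = 22


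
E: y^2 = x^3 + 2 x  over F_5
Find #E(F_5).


For each x in F_5, count y with y^2 = x^3 + 2 x + 0 mod 5:
  x = 0: RHS = 0, y in [0]  -> 1 point(s)
Affine points: 1. Add the point at infinity: total = 2.

#E(F_5) = 2


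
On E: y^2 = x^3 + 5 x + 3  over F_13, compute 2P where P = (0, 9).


Doubling: s = (3 x1^2 + a) / (2 y1)
s = (3*0^2 + 5) / (2*9) mod 13 = 1
x3 = s^2 - 2 x1 mod 13 = 1^2 - 2*0 = 1
y3 = s (x1 - x3) - y1 mod 13 = 1 * (0 - 1) - 9 = 3

2P = (1, 3)


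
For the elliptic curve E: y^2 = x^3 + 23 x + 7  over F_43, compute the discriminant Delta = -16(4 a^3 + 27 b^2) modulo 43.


4 a^3 + 27 b^2 = 4*23^3 + 27*7^2 = 48668 + 1323 = 49991
Delta = -16 * (49991) = -799856
Delta mod 43 = 30

Delta = 30 (mod 43)


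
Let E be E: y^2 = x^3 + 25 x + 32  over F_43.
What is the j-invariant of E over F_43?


Delta = -16(4 a^3 + 27 b^2) mod 43 = 24
-1728 * (4 a)^3 = -1728 * (4*25)^3 mod 43 = 21
j = 21 * 24^(-1) mod 43 = 17

j = 17 (mod 43)


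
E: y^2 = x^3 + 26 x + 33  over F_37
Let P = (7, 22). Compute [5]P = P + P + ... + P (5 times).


k = 5 = 101_2 (binary, LSB first: 101)
Double-and-add from P = (7, 22):
  bit 0 = 1: acc = O + (7, 22) = (7, 22)
  bit 1 = 0: acc unchanged = (7, 22)
  bit 2 = 1: acc = (7, 22) + (29, 4) = (35, 11)

5P = (35, 11)


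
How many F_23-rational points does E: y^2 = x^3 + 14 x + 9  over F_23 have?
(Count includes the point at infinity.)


For each x in F_23, count y with y^2 = x^3 + 14 x + 9 mod 23:
  x = 0: RHS = 9, y in [3, 20]  -> 2 point(s)
  x = 1: RHS = 1, y in [1, 22]  -> 2 point(s)
  x = 3: RHS = 9, y in [3, 20]  -> 2 point(s)
  x = 7: RHS = 13, y in [6, 17]  -> 2 point(s)
  x = 8: RHS = 12, y in [9, 14]  -> 2 point(s)
  x = 9: RHS = 13, y in [6, 17]  -> 2 point(s)
  x = 15: RHS = 6, y in [11, 12]  -> 2 point(s)
  x = 17: RHS = 8, y in [10, 13]  -> 2 point(s)
  x = 19: RHS = 4, y in [2, 21]  -> 2 point(s)
  x = 20: RHS = 9, y in [3, 20]  -> 2 point(s)
Affine points: 20. Add the point at infinity: total = 21.

#E(F_23) = 21


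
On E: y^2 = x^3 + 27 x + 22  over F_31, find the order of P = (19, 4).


Compute successive multiples of P until we hit O:
  1P = (19, 4)
  2P = (11, 21)
  3P = (6, 11)
  4P = (25, 4)
  5P = (18, 27)
  6P = (27, 25)
  7P = (4, 16)
  8P = (26, 14)
  ... (continuing to 17P)
  17P = O

ord(P) = 17


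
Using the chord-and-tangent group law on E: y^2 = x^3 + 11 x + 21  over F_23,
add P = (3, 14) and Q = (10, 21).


P != Q, so use the chord formula.
s = (y2 - y1) / (x2 - x1) = (7) / (7) mod 23 = 1
x3 = s^2 - x1 - x2 mod 23 = 1^2 - 3 - 10 = 11
y3 = s (x1 - x3) - y1 mod 23 = 1 * (3 - 11) - 14 = 1

P + Q = (11, 1)


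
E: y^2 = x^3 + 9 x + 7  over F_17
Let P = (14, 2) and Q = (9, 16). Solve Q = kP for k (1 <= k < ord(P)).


Enumerate multiples of P until we hit Q = (9, 16):
  1P = (14, 2)
  2P = (2, 4)
  3P = (10, 3)
  4P = (9, 1)
  5P = (9, 16)
Match found at i = 5.

k = 5


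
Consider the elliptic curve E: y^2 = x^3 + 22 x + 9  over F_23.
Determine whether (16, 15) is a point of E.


Check whether y^2 = x^3 + 22 x + 9 (mod 23) for (x, y) = (16, 15).
LHS: y^2 = 15^2 mod 23 = 18
RHS: x^3 + 22 x + 9 = 16^3 + 22*16 + 9 mod 23 = 18
LHS = RHS

Yes, on the curve


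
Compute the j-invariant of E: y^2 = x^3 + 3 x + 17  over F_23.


Delta = -16(4 a^3 + 27 b^2) mod 23 = 16
-1728 * (4 a)^3 = -1728 * (4*3)^3 mod 23 = 14
j = 14 * 16^(-1) mod 23 = 21

j = 21 (mod 23)


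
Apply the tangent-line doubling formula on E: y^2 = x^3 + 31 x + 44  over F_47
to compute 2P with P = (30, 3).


Doubling: s = (3 x1^2 + a) / (2 y1)
s = (3*30^2 + 31) / (2*3) mod 47 = 40
x3 = s^2 - 2 x1 mod 47 = 40^2 - 2*30 = 36
y3 = s (x1 - x3) - y1 mod 47 = 40 * (30 - 36) - 3 = 39

2P = (36, 39)


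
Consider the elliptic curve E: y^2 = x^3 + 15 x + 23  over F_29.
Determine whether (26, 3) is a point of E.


Check whether y^2 = x^3 + 15 x + 23 (mod 29) for (x, y) = (26, 3).
LHS: y^2 = 3^2 mod 29 = 9
RHS: x^3 + 15 x + 23 = 26^3 + 15*26 + 23 mod 29 = 9
LHS = RHS

Yes, on the curve


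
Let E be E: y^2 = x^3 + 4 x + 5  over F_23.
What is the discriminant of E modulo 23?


4 a^3 + 27 b^2 = 4*4^3 + 27*5^2 = 256 + 675 = 931
Delta = -16 * (931) = -14896
Delta mod 23 = 8

Delta = 8 (mod 23)


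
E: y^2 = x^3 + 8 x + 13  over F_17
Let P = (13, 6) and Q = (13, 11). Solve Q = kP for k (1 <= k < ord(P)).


Enumerate multiples of P until we hit Q = (13, 11):
  1P = (13, 6)
  2P = (9, 7)
  3P = (11, 2)
  4P = (14, 9)
  5P = (16, 2)
  6P = (3, 9)
  7P = (5, 12)
  8P = (7, 15)
  9P = (12, 1)
  10P = (0, 8)
  11P = (0, 9)
  12P = (12, 16)
  13P = (7, 2)
  14P = (5, 5)
  15P = (3, 8)
  16P = (16, 15)
  17P = (14, 8)
  18P = (11, 15)
  19P = (9, 10)
  20P = (13, 11)
Match found at i = 20.

k = 20


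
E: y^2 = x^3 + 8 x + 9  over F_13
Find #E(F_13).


For each x in F_13, count y with y^2 = x^3 + 8 x + 9 mod 13:
  x = 0: RHS = 9, y in [3, 10]  -> 2 point(s)
  x = 4: RHS = 1, y in [1, 12]  -> 2 point(s)
  x = 6: RHS = 0, y in [0]  -> 1 point(s)
  x = 8: RHS = 0, y in [0]  -> 1 point(s)
  x = 9: RHS = 4, y in [2, 11]  -> 2 point(s)
  x = 10: RHS = 10, y in [6, 7]  -> 2 point(s)
  x = 12: RHS = 0, y in [0]  -> 1 point(s)
Affine points: 11. Add the point at infinity: total = 12.

#E(F_13) = 12


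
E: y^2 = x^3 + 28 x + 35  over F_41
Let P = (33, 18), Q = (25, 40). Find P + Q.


P != Q, so use the chord formula.
s = (y2 - y1) / (x2 - x1) = (22) / (33) mod 41 = 28
x3 = s^2 - x1 - x2 mod 41 = 28^2 - 33 - 25 = 29
y3 = s (x1 - x3) - y1 mod 41 = 28 * (33 - 29) - 18 = 12

P + Q = (29, 12)


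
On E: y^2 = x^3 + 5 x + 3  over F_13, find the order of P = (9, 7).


Compute successive multiples of P until we hit O:
  1P = (9, 7)
  2P = (9, 6)
  3P = O

ord(P) = 3


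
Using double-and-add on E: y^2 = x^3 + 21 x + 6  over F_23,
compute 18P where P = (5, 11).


k = 18 = 10010_2 (binary, LSB first: 01001)
Double-and-add from P = (5, 11):
  bit 0 = 0: acc unchanged = O
  bit 1 = 1: acc = O + (6, 16) = (6, 16)
  bit 2 = 0: acc unchanged = (6, 16)
  bit 3 = 0: acc unchanged = (6, 16)
  bit 4 = 1: acc = (6, 16) + (21, 5) = (4, 4)

18P = (4, 4)


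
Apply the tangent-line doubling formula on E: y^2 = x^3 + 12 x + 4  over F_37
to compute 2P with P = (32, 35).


Doubling: s = (3 x1^2 + a) / (2 y1)
s = (3*32^2 + 12) / (2*35) mod 37 = 6
x3 = s^2 - 2 x1 mod 37 = 6^2 - 2*32 = 9
y3 = s (x1 - x3) - y1 mod 37 = 6 * (32 - 9) - 35 = 29

2P = (9, 29)


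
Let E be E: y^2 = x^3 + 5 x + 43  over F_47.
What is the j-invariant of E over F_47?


Delta = -16(4 a^3 + 27 b^2) mod 47 = 34
-1728 * (4 a)^3 = -1728 * (4*5)^3 mod 47 = 16
j = 16 * 34^(-1) mod 47 = 6

j = 6 (mod 47)


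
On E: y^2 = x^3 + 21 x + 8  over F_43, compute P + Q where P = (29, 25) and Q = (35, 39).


P != Q, so use the chord formula.
s = (y2 - y1) / (x2 - x1) = (14) / (6) mod 43 = 31
x3 = s^2 - x1 - x2 mod 43 = 31^2 - 29 - 35 = 37
y3 = s (x1 - x3) - y1 mod 43 = 31 * (29 - 37) - 25 = 28

P + Q = (37, 28)


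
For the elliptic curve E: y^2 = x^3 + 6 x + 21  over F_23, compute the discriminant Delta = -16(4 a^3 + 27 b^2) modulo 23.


4 a^3 + 27 b^2 = 4*6^3 + 27*21^2 = 864 + 11907 = 12771
Delta = -16 * (12771) = -204336
Delta mod 23 = 19

Delta = 19 (mod 23)


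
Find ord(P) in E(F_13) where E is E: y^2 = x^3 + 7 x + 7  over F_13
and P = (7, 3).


Compute successive multiples of P until we hit O:
  1P = (7, 3)
  2P = (2, 4)
  3P = (3, 4)
  4P = (12, 8)
  5P = (8, 9)
  6P = (8, 4)
  7P = (12, 5)
  8P = (3, 9)
  ... (continuing to 11P)
  11P = O

ord(P) = 11


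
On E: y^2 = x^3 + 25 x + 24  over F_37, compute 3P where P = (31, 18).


k = 3 = 11_2 (binary, LSB first: 11)
Double-and-add from P = (31, 18):
  bit 0 = 1: acc = O + (31, 18) = (31, 18)
  bit 1 = 1: acc = (31, 18) + (15, 0) = (31, 19)

3P = (31, 19)


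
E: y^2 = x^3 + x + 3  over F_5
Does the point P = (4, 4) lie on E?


Check whether y^2 = x^3 + 1 x + 3 (mod 5) for (x, y) = (4, 4).
LHS: y^2 = 4^2 mod 5 = 1
RHS: x^3 + 1 x + 3 = 4^3 + 1*4 + 3 mod 5 = 1
LHS = RHS

Yes, on the curve


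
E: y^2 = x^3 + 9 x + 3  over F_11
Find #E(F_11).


For each x in F_11, count y with y^2 = x^3 + 9 x + 3 mod 11:
  x = 0: RHS = 3, y in [5, 6]  -> 2 point(s)
  x = 4: RHS = 4, y in [2, 9]  -> 2 point(s)
  x = 6: RHS = 9, y in [3, 8]  -> 2 point(s)
  x = 8: RHS = 4, y in [2, 9]  -> 2 point(s)
  x = 10: RHS = 4, y in [2, 9]  -> 2 point(s)
Affine points: 10. Add the point at infinity: total = 11.

#E(F_11) = 11


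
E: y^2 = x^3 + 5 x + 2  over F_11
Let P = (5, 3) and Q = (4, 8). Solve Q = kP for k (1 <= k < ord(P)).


Enumerate multiples of P until we hit Q = (4, 8):
  1P = (5, 3)
  2P = (4, 3)
  3P = (2, 8)
  4P = (8, 2)
  5P = (3, 0)
  6P = (8, 9)
  7P = (2, 3)
  8P = (4, 8)
Match found at i = 8.

k = 8


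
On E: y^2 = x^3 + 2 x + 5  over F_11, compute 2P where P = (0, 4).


Doubling: s = (3 x1^2 + a) / (2 y1)
s = (3*0^2 + 2) / (2*4) mod 11 = 3
x3 = s^2 - 2 x1 mod 11 = 3^2 - 2*0 = 9
y3 = s (x1 - x3) - y1 mod 11 = 3 * (0 - 9) - 4 = 2

2P = (9, 2)


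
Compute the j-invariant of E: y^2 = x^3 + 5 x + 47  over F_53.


Delta = -16(4 a^3 + 27 b^2) mod 53 = 33
-1728 * (4 a)^3 = -1728 * (4*5)^3 mod 53 = 43
j = 43 * 33^(-1) mod 53 = 27

j = 27 (mod 53)


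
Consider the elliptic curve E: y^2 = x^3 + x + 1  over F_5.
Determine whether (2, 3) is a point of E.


Check whether y^2 = x^3 + 1 x + 1 (mod 5) for (x, y) = (2, 3).
LHS: y^2 = 3^2 mod 5 = 4
RHS: x^3 + 1 x + 1 = 2^3 + 1*2 + 1 mod 5 = 1
LHS != RHS

No, not on the curve


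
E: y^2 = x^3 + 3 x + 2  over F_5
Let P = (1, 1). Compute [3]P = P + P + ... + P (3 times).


k = 3 = 11_2 (binary, LSB first: 11)
Double-and-add from P = (1, 1):
  bit 0 = 1: acc = O + (1, 1) = (1, 1)
  bit 1 = 1: acc = (1, 1) + (2, 1) = (2, 4)

3P = (2, 4)


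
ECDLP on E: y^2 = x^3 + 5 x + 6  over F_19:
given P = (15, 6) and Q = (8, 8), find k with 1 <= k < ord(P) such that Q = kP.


Enumerate multiples of P until we hit Q = (8, 8):
  1P = (15, 6)
  2P = (6, 10)
  3P = (5, 17)
  4P = (8, 11)
  5P = (0, 5)
  6P = (10, 7)
  7P = (10, 12)
  8P = (0, 14)
  9P = (8, 8)
Match found at i = 9.

k = 9


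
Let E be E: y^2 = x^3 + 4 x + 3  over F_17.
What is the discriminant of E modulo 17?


4 a^3 + 27 b^2 = 4*4^3 + 27*3^2 = 256 + 243 = 499
Delta = -16 * (499) = -7984
Delta mod 17 = 6

Delta = 6 (mod 17)


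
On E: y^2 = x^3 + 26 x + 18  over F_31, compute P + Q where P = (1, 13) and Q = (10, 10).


P != Q, so use the chord formula.
s = (y2 - y1) / (x2 - x1) = (28) / (9) mod 31 = 10
x3 = s^2 - x1 - x2 mod 31 = 10^2 - 1 - 10 = 27
y3 = s (x1 - x3) - y1 mod 31 = 10 * (1 - 27) - 13 = 6

P + Q = (27, 6)


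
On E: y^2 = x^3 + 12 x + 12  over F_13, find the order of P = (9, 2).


Compute successive multiples of P until we hit O:
  1P = (9, 2)
  2P = (12, 5)
  3P = (6, 1)
  4P = (1, 5)
  5P = (7, 7)
  6P = (0, 8)
  7P = (3, 7)
  8P = (10, 1)
  ... (continuing to 19P)
  19P = O

ord(P) = 19


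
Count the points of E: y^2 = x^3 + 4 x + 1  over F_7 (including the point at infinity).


For each x in F_7, count y with y^2 = x^3 + 4 x + 1 mod 7:
  x = 0: RHS = 1, y in [1, 6]  -> 2 point(s)
  x = 4: RHS = 4, y in [2, 5]  -> 2 point(s)
Affine points: 4. Add the point at infinity: total = 5.

#E(F_7) = 5


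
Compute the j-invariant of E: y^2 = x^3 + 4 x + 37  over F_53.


Delta = -16(4 a^3 + 27 b^2) mod 53 = 4
-1728 * (4 a)^3 = -1728 * (4*4)^3 mod 53 = 50
j = 50 * 4^(-1) mod 53 = 39

j = 39 (mod 53)


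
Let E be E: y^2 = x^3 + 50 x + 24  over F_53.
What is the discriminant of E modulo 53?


4 a^3 + 27 b^2 = 4*50^3 + 27*24^2 = 500000 + 15552 = 515552
Delta = -16 * (515552) = -8248832
Delta mod 53 = 35

Delta = 35 (mod 53)


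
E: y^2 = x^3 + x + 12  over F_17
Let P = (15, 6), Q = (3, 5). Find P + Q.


P != Q, so use the chord formula.
s = (y2 - y1) / (x2 - x1) = (16) / (5) mod 17 = 10
x3 = s^2 - x1 - x2 mod 17 = 10^2 - 15 - 3 = 14
y3 = s (x1 - x3) - y1 mod 17 = 10 * (15 - 14) - 6 = 4

P + Q = (14, 4)


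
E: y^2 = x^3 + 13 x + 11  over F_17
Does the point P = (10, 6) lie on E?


Check whether y^2 = x^3 + 13 x + 11 (mod 17) for (x, y) = (10, 6).
LHS: y^2 = 6^2 mod 17 = 2
RHS: x^3 + 13 x + 11 = 10^3 + 13*10 + 11 mod 17 = 2
LHS = RHS

Yes, on the curve


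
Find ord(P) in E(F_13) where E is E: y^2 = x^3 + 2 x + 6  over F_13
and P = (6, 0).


Compute successive multiples of P until we hit O:
  1P = (6, 0)
  2P = O

ord(P) = 2


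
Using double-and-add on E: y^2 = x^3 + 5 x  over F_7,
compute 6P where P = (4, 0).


k = 6 = 110_2 (binary, LSB first: 011)
Double-and-add from P = (4, 0):
  bit 0 = 0: acc unchanged = O
  bit 1 = 1: acc = O + O = O
  bit 2 = 1: acc = O + O = O

6P = O


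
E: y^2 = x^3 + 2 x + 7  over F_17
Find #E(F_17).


For each x in F_17, count y with y^2 = x^3 + 2 x + 7 mod 17:
  x = 2: RHS = 2, y in [6, 11]  -> 2 point(s)
  x = 8: RHS = 8, y in [5, 12]  -> 2 point(s)
  x = 11: RHS = 0, y in [0]  -> 1 point(s)
  x = 12: RHS = 8, y in [5, 12]  -> 2 point(s)
  x = 14: RHS = 8, y in [5, 12]  -> 2 point(s)
  x = 16: RHS = 4, y in [2, 15]  -> 2 point(s)
Affine points: 11. Add the point at infinity: total = 12.

#E(F_17) = 12


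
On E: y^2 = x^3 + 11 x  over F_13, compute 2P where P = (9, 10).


Doubling: s = (3 x1^2 + a) / (2 y1)
s = (3*9^2 + 11) / (2*10) mod 13 = 1
x3 = s^2 - 2 x1 mod 13 = 1^2 - 2*9 = 9
y3 = s (x1 - x3) - y1 mod 13 = 1 * (9 - 9) - 10 = 3

2P = (9, 3)


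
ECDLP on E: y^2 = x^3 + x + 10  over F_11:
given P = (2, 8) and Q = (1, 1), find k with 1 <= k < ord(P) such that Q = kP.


Enumerate multiples of P until we hit Q = (1, 1):
  1P = (2, 8)
  2P = (1, 10)
  3P = (1, 1)
Match found at i = 3.

k = 3


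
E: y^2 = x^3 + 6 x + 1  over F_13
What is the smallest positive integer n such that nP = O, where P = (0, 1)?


Compute successive multiples of P until we hit O:
  1P = (0, 1)
  2P = (9, 11)
  3P = (7, 10)
  4P = (5, 0)
  5P = (7, 3)
  6P = (9, 2)
  7P = (0, 12)
  8P = O

ord(P) = 8


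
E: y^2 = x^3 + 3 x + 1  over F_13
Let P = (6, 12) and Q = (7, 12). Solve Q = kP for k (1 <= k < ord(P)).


Enumerate multiples of P until we hit Q = (7, 12):
  1P = (6, 12)
  2P = (10, 2)
  3P = (0, 12)
  4P = (7, 1)
  5P = (4, 5)
  6P = (12, 6)
  7P = (9, 4)
  8P = (8, 2)
  9P = (11, 0)
  10P = (8, 11)
  11P = (9, 9)
  12P = (12, 7)
  13P = (4, 8)
  14P = (7, 12)
Match found at i = 14.

k = 14


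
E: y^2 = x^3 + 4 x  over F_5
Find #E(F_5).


For each x in F_5, count y with y^2 = x^3 + 4 x + 0 mod 5:
  x = 0: RHS = 0, y in [0]  -> 1 point(s)
  x = 1: RHS = 0, y in [0]  -> 1 point(s)
  x = 2: RHS = 1, y in [1, 4]  -> 2 point(s)
  x = 3: RHS = 4, y in [2, 3]  -> 2 point(s)
  x = 4: RHS = 0, y in [0]  -> 1 point(s)
Affine points: 7. Add the point at infinity: total = 8.

#E(F_5) = 8


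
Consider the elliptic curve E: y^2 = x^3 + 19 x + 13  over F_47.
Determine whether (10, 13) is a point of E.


Check whether y^2 = x^3 + 19 x + 13 (mod 47) for (x, y) = (10, 13).
LHS: y^2 = 13^2 mod 47 = 28
RHS: x^3 + 19 x + 13 = 10^3 + 19*10 + 13 mod 47 = 28
LHS = RHS

Yes, on the curve


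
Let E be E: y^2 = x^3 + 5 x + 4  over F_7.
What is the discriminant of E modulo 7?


4 a^3 + 27 b^2 = 4*5^3 + 27*4^2 = 500 + 432 = 932
Delta = -16 * (932) = -14912
Delta mod 7 = 5

Delta = 5 (mod 7)


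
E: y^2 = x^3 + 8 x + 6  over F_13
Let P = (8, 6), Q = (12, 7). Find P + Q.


P != Q, so use the chord formula.
s = (y2 - y1) / (x2 - x1) = (1) / (4) mod 13 = 10
x3 = s^2 - x1 - x2 mod 13 = 10^2 - 8 - 12 = 2
y3 = s (x1 - x3) - y1 mod 13 = 10 * (8 - 2) - 6 = 2

P + Q = (2, 2)


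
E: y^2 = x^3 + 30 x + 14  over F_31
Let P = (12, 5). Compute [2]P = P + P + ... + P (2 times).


k = 2 = 10_2 (binary, LSB first: 01)
Double-and-add from P = (12, 5):
  bit 0 = 0: acc unchanged = O
  bit 1 = 1: acc = O + (26, 24) = (26, 24)

2P = (26, 24)


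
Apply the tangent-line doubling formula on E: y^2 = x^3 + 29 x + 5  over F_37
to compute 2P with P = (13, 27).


Doubling: s = (3 x1^2 + a) / (2 y1)
s = (3*13^2 + 29) / (2*27) mod 37 = 25
x3 = s^2 - 2 x1 mod 37 = 25^2 - 2*13 = 7
y3 = s (x1 - x3) - y1 mod 37 = 25 * (13 - 7) - 27 = 12

2P = (7, 12)


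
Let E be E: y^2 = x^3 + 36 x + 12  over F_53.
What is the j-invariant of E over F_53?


Delta = -16(4 a^3 + 27 b^2) mod 53 = 50
-1728 * (4 a)^3 = -1728 * (4*36)^3 mod 53 = 39
j = 39 * 50^(-1) mod 53 = 40

j = 40 (mod 53)


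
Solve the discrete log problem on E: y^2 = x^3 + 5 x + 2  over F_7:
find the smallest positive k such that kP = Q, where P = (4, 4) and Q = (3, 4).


Enumerate multiples of P until we hit Q = (3, 4):
  1P = (4, 4)
  2P = (1, 1)
  3P = (3, 4)
Match found at i = 3.

k = 3


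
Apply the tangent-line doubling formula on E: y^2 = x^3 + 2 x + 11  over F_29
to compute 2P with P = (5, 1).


Doubling: s = (3 x1^2 + a) / (2 y1)
s = (3*5^2 + 2) / (2*1) mod 29 = 24
x3 = s^2 - 2 x1 mod 29 = 24^2 - 2*5 = 15
y3 = s (x1 - x3) - y1 mod 29 = 24 * (5 - 15) - 1 = 20

2P = (15, 20)


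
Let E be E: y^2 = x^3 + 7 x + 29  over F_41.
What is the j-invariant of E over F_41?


Delta = -16(4 a^3 + 27 b^2) mod 41 = 13
-1728 * (4 a)^3 = -1728 * (4*7)^3 mod 41 = 21
j = 21 * 13^(-1) mod 41 = 30

j = 30 (mod 41)


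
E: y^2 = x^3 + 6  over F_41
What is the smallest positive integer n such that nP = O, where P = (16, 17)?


Compute successive multiples of P until we hit O:
  1P = (16, 17)
  2P = (19, 31)
  3P = (5, 7)
  4P = (11, 36)
  5P = (35, 6)
  6P = (21, 1)
  7P = (29, 0)
  8P = (21, 40)
  ... (continuing to 14P)
  14P = O

ord(P) = 14


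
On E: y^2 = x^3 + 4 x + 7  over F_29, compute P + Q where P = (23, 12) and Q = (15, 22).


P != Q, so use the chord formula.
s = (y2 - y1) / (x2 - x1) = (10) / (21) mod 29 = 6
x3 = s^2 - x1 - x2 mod 29 = 6^2 - 23 - 15 = 27
y3 = s (x1 - x3) - y1 mod 29 = 6 * (23 - 27) - 12 = 22

P + Q = (27, 22)


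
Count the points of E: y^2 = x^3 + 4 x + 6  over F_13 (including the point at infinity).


For each x in F_13, count y with y^2 = x^3 + 4 x + 6 mod 13:
  x = 2: RHS = 9, y in [3, 10]  -> 2 point(s)
  x = 6: RHS = 12, y in [5, 8]  -> 2 point(s)
  x = 7: RHS = 0, y in [0]  -> 1 point(s)
  x = 8: RHS = 4, y in [2, 11]  -> 2 point(s)
  x = 9: RHS = 4, y in [2, 11]  -> 2 point(s)
  x = 11: RHS = 3, y in [4, 9]  -> 2 point(s)
  x = 12: RHS = 1, y in [1, 12]  -> 2 point(s)
Affine points: 13. Add the point at infinity: total = 14.

#E(F_13) = 14


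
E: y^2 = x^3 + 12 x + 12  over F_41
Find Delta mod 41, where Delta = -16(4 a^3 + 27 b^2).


4 a^3 + 27 b^2 = 4*12^3 + 27*12^2 = 6912 + 3888 = 10800
Delta = -16 * (10800) = -172800
Delta mod 41 = 15

Delta = 15 (mod 41)


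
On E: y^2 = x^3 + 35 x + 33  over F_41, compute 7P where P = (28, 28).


k = 7 = 111_2 (binary, LSB first: 111)
Double-and-add from P = (28, 28):
  bit 0 = 1: acc = O + (28, 28) = (28, 28)
  bit 1 = 1: acc = (28, 28) + (28, 13) = O
  bit 2 = 1: acc = O + (28, 28) = (28, 28)

7P = (28, 28)


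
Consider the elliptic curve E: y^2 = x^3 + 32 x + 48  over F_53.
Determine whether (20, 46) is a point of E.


Check whether y^2 = x^3 + 32 x + 48 (mod 53) for (x, y) = (20, 46).
LHS: y^2 = 46^2 mod 53 = 49
RHS: x^3 + 32 x + 48 = 20^3 + 32*20 + 48 mod 53 = 49
LHS = RHS

Yes, on the curve


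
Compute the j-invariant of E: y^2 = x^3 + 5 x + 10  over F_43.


Delta = -16(4 a^3 + 27 b^2) mod 43 = 13
-1728 * (4 a)^3 = -1728 * (4*5)^3 mod 43 = 27
j = 27 * 13^(-1) mod 43 = 12

j = 12 (mod 43)


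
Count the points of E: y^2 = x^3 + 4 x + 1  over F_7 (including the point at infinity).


For each x in F_7, count y with y^2 = x^3 + 4 x + 1 mod 7:
  x = 0: RHS = 1, y in [1, 6]  -> 2 point(s)
  x = 4: RHS = 4, y in [2, 5]  -> 2 point(s)
Affine points: 4. Add the point at infinity: total = 5.

#E(F_7) = 5


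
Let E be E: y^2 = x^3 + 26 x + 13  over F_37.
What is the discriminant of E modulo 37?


4 a^3 + 27 b^2 = 4*26^3 + 27*13^2 = 70304 + 4563 = 74867
Delta = -16 * (74867) = -1197872
Delta mod 37 = 3

Delta = 3 (mod 37)


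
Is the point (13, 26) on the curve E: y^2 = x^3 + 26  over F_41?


Check whether y^2 = x^3 + 0 x + 26 (mod 41) for (x, y) = (13, 26).
LHS: y^2 = 26^2 mod 41 = 20
RHS: x^3 + 0 x + 26 = 13^3 + 0*13 + 26 mod 41 = 9
LHS != RHS

No, not on the curve


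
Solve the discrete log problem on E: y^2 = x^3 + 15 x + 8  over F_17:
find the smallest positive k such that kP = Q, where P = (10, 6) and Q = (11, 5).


Enumerate multiples of P until we hit Q = (11, 5):
  1P = (10, 6)
  2P = (5, 2)
  3P = (4, 9)
  4P = (16, 14)
  5P = (6, 5)
  6P = (0, 5)
  7P = (15, 2)
  8P = (11, 5)
Match found at i = 8.

k = 8


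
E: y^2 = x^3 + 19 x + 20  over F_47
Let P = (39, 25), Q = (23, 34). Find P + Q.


P != Q, so use the chord formula.
s = (y2 - y1) / (x2 - x1) = (9) / (31) mod 47 = 20
x3 = s^2 - x1 - x2 mod 47 = 20^2 - 39 - 23 = 9
y3 = s (x1 - x3) - y1 mod 47 = 20 * (39 - 9) - 25 = 11

P + Q = (9, 11)


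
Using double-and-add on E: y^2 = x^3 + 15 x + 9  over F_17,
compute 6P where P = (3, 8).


k = 6 = 110_2 (binary, LSB first: 011)
Double-and-add from P = (3, 8):
  bit 0 = 0: acc unchanged = O
  bit 1 = 1: acc = O + (7, 7) = (7, 7)
  bit 2 = 1: acc = (7, 7) + (12, 8) = (13, 2)

6P = (13, 2)


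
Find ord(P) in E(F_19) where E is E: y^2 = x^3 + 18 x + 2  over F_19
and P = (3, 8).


Compute successive multiples of P until we hit O:
  1P = (3, 8)
  2P = (10, 2)
  3P = (11, 7)
  4P = (16, 15)
  5P = (4, 9)
  6P = (13, 1)
  7P = (9, 0)
  8P = (13, 18)
  ... (continuing to 14P)
  14P = O

ord(P) = 14


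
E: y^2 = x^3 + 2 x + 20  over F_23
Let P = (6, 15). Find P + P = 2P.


Doubling: s = (3 x1^2 + a) / (2 y1)
s = (3*6^2 + 2) / (2*15) mod 23 = 19
x3 = s^2 - 2 x1 mod 23 = 19^2 - 2*6 = 4
y3 = s (x1 - x3) - y1 mod 23 = 19 * (6 - 4) - 15 = 0

2P = (4, 0)


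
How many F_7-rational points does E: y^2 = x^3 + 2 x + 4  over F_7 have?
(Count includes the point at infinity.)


For each x in F_7, count y with y^2 = x^3 + 2 x + 4 mod 7:
  x = 0: RHS = 4, y in [2, 5]  -> 2 point(s)
  x = 1: RHS = 0, y in [0]  -> 1 point(s)
  x = 2: RHS = 2, y in [3, 4]  -> 2 point(s)
  x = 3: RHS = 2, y in [3, 4]  -> 2 point(s)
  x = 6: RHS = 1, y in [1, 6]  -> 2 point(s)
Affine points: 9. Add the point at infinity: total = 10.

#E(F_7) = 10


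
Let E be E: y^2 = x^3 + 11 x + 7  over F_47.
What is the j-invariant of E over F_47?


Delta = -16(4 a^3 + 27 b^2) mod 47 = 9
-1728 * (4 a)^3 = -1728 * (4*11)^3 mod 47 = 32
j = 32 * 9^(-1) mod 47 = 14

j = 14 (mod 47)


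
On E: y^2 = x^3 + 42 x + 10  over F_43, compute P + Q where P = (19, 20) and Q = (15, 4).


P != Q, so use the chord formula.
s = (y2 - y1) / (x2 - x1) = (27) / (39) mod 43 = 4
x3 = s^2 - x1 - x2 mod 43 = 4^2 - 19 - 15 = 25
y3 = s (x1 - x3) - y1 mod 43 = 4 * (19 - 25) - 20 = 42

P + Q = (25, 42)


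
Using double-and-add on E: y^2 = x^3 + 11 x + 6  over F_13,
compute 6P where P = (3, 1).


k = 6 = 110_2 (binary, LSB first: 011)
Double-and-add from P = (3, 1):
  bit 0 = 0: acc unchanged = O
  bit 1 = 1: acc = O + (4, 6) = (4, 6)
  bit 2 = 1: acc = (4, 6) + (2, 6) = (7, 7)

6P = (7, 7)


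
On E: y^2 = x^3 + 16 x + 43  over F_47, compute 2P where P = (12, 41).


Doubling: s = (3 x1^2 + a) / (2 y1)
s = (3*12^2 + 16) / (2*41) mod 47 = 41
x3 = s^2 - 2 x1 mod 47 = 41^2 - 2*12 = 12
y3 = s (x1 - x3) - y1 mod 47 = 41 * (12 - 12) - 41 = 6

2P = (12, 6)


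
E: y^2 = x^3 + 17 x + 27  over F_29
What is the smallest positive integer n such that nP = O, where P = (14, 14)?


Compute successive multiples of P until we hit O:
  1P = (14, 14)
  2P = (17, 3)
  3P = (5, 11)
  4P = (23, 12)
  5P = (1, 25)
  6P = (13, 3)
  7P = (7, 5)
  8P = (28, 26)
  ... (continuing to 26P)
  26P = O

ord(P) = 26


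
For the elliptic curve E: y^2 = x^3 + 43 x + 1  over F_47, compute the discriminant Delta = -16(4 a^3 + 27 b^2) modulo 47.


4 a^3 + 27 b^2 = 4*43^3 + 27*1^2 = 318028 + 27 = 318055
Delta = -16 * (318055) = -5088880
Delta mod 47 = 45

Delta = 45 (mod 47)


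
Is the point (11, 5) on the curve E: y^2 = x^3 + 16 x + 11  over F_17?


Check whether y^2 = x^3 + 16 x + 11 (mod 17) for (x, y) = (11, 5).
LHS: y^2 = 5^2 mod 17 = 8
RHS: x^3 + 16 x + 11 = 11^3 + 16*11 + 11 mod 17 = 5
LHS != RHS

No, not on the curve


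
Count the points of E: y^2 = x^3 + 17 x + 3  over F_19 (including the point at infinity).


For each x in F_19, count y with y^2 = x^3 + 17 x + 3 mod 19:
  x = 2: RHS = 7, y in [8, 11]  -> 2 point(s)
  x = 3: RHS = 5, y in [9, 10]  -> 2 point(s)
  x = 5: RHS = 4, y in [2, 17]  -> 2 point(s)
  x = 6: RHS = 17, y in [6, 13]  -> 2 point(s)
  x = 7: RHS = 9, y in [3, 16]  -> 2 point(s)
  x = 8: RHS = 5, y in [9, 10]  -> 2 point(s)
  x = 9: RHS = 11, y in [7, 12]  -> 2 point(s)
  x = 11: RHS = 1, y in [1, 18]  -> 2 point(s)
  x = 12: RHS = 16, y in [4, 15]  -> 2 point(s)
  x = 15: RHS = 4, y in [2, 17]  -> 2 point(s)
  x = 16: RHS = 1, y in [1, 18]  -> 2 point(s)
  x = 18: RHS = 4, y in [2, 17]  -> 2 point(s)
Affine points: 24. Add the point at infinity: total = 25.

#E(F_19) = 25


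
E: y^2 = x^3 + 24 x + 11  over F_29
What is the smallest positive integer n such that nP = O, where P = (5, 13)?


Compute successive multiples of P until we hit O:
  1P = (5, 13)
  2P = (6, 20)
  3P = (9, 17)
  4P = (16, 5)
  5P = (15, 18)
  6P = (2, 3)
  7P = (17, 5)
  8P = (1, 23)
  ... (continuing to 34P)
  34P = O

ord(P) = 34


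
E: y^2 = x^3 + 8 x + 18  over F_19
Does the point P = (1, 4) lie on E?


Check whether y^2 = x^3 + 8 x + 18 (mod 19) for (x, y) = (1, 4).
LHS: y^2 = 4^2 mod 19 = 16
RHS: x^3 + 8 x + 18 = 1^3 + 8*1 + 18 mod 19 = 8
LHS != RHS

No, not on the curve


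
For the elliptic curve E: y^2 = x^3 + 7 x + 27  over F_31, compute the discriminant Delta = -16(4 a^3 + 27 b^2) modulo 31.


4 a^3 + 27 b^2 = 4*7^3 + 27*27^2 = 1372 + 19683 = 21055
Delta = -16 * (21055) = -336880
Delta mod 31 = 28

Delta = 28 (mod 31)


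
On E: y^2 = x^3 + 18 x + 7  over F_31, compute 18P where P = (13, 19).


k = 18 = 10010_2 (binary, LSB first: 01001)
Double-and-add from P = (13, 19):
  bit 0 = 0: acc unchanged = O
  bit 1 = 1: acc = O + (19, 27) = (19, 27)
  bit 2 = 0: acc unchanged = (19, 27)
  bit 3 = 0: acc unchanged = (19, 27)
  bit 4 = 1: acc = (19, 27) + (23, 8) = (29, 5)

18P = (29, 5)


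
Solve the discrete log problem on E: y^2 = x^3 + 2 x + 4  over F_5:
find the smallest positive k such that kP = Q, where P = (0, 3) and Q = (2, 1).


Enumerate multiples of P until we hit Q = (2, 1):
  1P = (0, 3)
  2P = (4, 4)
  3P = (2, 4)
  4P = (2, 1)
Match found at i = 4.

k = 4


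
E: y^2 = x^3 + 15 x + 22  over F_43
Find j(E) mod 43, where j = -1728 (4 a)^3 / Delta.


Delta = -16(4 a^3 + 27 b^2) mod 43 = 10
-1728 * (4 a)^3 = -1728 * (4*15)^3 mod 43 = 41
j = 41 * 10^(-1) mod 43 = 17

j = 17 (mod 43)


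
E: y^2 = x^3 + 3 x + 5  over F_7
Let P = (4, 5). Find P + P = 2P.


Doubling: s = (3 x1^2 + a) / (2 y1)
s = (3*4^2 + 3) / (2*5) mod 7 = 3
x3 = s^2 - 2 x1 mod 7 = 3^2 - 2*4 = 1
y3 = s (x1 - x3) - y1 mod 7 = 3 * (4 - 1) - 5 = 4

2P = (1, 4)


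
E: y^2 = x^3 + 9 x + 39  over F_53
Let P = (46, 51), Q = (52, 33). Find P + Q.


P != Q, so use the chord formula.
s = (y2 - y1) / (x2 - x1) = (35) / (6) mod 53 = 50
x3 = s^2 - x1 - x2 mod 53 = 50^2 - 46 - 52 = 17
y3 = s (x1 - x3) - y1 mod 53 = 50 * (46 - 17) - 51 = 21

P + Q = (17, 21)


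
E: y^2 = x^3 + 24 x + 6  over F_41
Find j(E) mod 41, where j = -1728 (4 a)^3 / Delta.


Delta = -16(4 a^3 + 27 b^2) mod 41 = 31
-1728 * (4 a)^3 = -1728 * (4*24)^3 mod 41 = 18
j = 18 * 31^(-1) mod 41 = 31

j = 31 (mod 41)


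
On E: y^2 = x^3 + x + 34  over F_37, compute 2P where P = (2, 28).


Doubling: s = (3 x1^2 + a) / (2 y1)
s = (3*2^2 + 1) / (2*28) mod 37 = 26
x3 = s^2 - 2 x1 mod 37 = 26^2 - 2*2 = 6
y3 = s (x1 - x3) - y1 mod 37 = 26 * (2 - 6) - 28 = 16

2P = (6, 16)


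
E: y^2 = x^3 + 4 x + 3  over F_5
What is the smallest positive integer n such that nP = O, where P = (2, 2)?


Compute successive multiples of P until we hit O:
  1P = (2, 2)
  2P = (2, 3)
  3P = O

ord(P) = 3


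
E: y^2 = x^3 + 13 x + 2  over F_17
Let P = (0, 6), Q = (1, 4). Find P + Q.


P != Q, so use the chord formula.
s = (y2 - y1) / (x2 - x1) = (15) / (1) mod 17 = 15
x3 = s^2 - x1 - x2 mod 17 = 15^2 - 0 - 1 = 3
y3 = s (x1 - x3) - y1 mod 17 = 15 * (0 - 3) - 6 = 0

P + Q = (3, 0)


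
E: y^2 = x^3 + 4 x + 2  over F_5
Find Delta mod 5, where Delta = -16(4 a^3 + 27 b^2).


4 a^3 + 27 b^2 = 4*4^3 + 27*2^2 = 256 + 108 = 364
Delta = -16 * (364) = -5824
Delta mod 5 = 1

Delta = 1 (mod 5)


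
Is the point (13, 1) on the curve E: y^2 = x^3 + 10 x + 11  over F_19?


Check whether y^2 = x^3 + 10 x + 11 (mod 19) for (x, y) = (13, 1).
LHS: y^2 = 1^2 mod 19 = 1
RHS: x^3 + 10 x + 11 = 13^3 + 10*13 + 11 mod 19 = 1
LHS = RHS

Yes, on the curve


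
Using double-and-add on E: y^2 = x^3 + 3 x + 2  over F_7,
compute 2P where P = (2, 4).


k = 2 = 10_2 (binary, LSB first: 01)
Double-and-add from P = (2, 4):
  bit 0 = 0: acc unchanged = O
  bit 1 = 1: acc = O + (4, 1) = (4, 1)

2P = (4, 1)


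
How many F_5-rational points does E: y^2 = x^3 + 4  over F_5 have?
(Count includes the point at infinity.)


For each x in F_5, count y with y^2 = x^3 + 0 x + 4 mod 5:
  x = 0: RHS = 4, y in [2, 3]  -> 2 point(s)
  x = 1: RHS = 0, y in [0]  -> 1 point(s)
  x = 3: RHS = 1, y in [1, 4]  -> 2 point(s)
Affine points: 5. Add the point at infinity: total = 6.

#E(F_5) = 6


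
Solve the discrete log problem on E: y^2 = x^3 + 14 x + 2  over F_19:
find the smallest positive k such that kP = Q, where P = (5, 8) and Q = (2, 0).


Enumerate multiples of P until we hit Q = (2, 0):
  1P = (5, 8)
  2P = (13, 14)
  3P = (17, 2)
  4P = (2, 0)
Match found at i = 4.

k = 4


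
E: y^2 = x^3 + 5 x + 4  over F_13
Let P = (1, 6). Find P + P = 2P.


Doubling: s = (3 x1^2 + a) / (2 y1)
s = (3*1^2 + 5) / (2*6) mod 13 = 5
x3 = s^2 - 2 x1 mod 13 = 5^2 - 2*1 = 10
y3 = s (x1 - x3) - y1 mod 13 = 5 * (1 - 10) - 6 = 1

2P = (10, 1)


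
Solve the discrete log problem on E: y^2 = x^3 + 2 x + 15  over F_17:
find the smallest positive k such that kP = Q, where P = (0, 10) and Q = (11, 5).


Enumerate multiples of P until we hit Q = (11, 5):
  1P = (0, 10)
  2P = (8, 13)
  3P = (11, 5)
Match found at i = 3.

k = 3


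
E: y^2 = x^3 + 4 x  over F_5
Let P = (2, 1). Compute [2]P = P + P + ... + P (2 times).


k = 2 = 10_2 (binary, LSB first: 01)
Double-and-add from P = (2, 1):
  bit 0 = 0: acc unchanged = O
  bit 1 = 1: acc = O + (0, 0) = (0, 0)

2P = (0, 0)


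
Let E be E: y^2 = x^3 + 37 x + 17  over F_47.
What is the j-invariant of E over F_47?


Delta = -16(4 a^3 + 27 b^2) mod 47 = 17
-1728 * (4 a)^3 = -1728 * (4*37)^3 mod 47 = 13
j = 13 * 17^(-1) mod 47 = 45

j = 45 (mod 47)


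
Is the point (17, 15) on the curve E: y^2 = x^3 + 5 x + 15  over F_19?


Check whether y^2 = x^3 + 5 x + 15 (mod 19) for (x, y) = (17, 15).
LHS: y^2 = 15^2 mod 19 = 16
RHS: x^3 + 5 x + 15 = 17^3 + 5*17 + 15 mod 19 = 16
LHS = RHS

Yes, on the curve


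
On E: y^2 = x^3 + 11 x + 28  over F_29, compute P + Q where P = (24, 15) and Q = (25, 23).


P != Q, so use the chord formula.
s = (y2 - y1) / (x2 - x1) = (8) / (1) mod 29 = 8
x3 = s^2 - x1 - x2 mod 29 = 8^2 - 24 - 25 = 15
y3 = s (x1 - x3) - y1 mod 29 = 8 * (24 - 15) - 15 = 28

P + Q = (15, 28)
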